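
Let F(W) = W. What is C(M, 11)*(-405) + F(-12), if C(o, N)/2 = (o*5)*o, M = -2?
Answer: -16212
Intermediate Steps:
C(o, N) = 10*o² (C(o, N) = 2*((o*5)*o) = 2*((5*o)*o) = 2*(5*o²) = 10*o²)
C(M, 11)*(-405) + F(-12) = (10*(-2)²)*(-405) - 12 = (10*4)*(-405) - 12 = 40*(-405) - 12 = -16200 - 12 = -16212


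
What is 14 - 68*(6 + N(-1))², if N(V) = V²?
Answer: -3318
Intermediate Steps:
14 - 68*(6 + N(-1))² = 14 - 68*(6 + (-1)²)² = 14 - 68*(6 + 1)² = 14 - 68*7² = 14 - 68*49 = 14 - 3332 = -3318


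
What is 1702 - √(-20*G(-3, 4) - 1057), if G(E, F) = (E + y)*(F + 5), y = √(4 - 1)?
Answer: 1702 - √(-517 - 180*√3) ≈ 1702.0 - 28.788*I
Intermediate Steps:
y = √3 ≈ 1.7320
G(E, F) = (5 + F)*(E + √3) (G(E, F) = (E + √3)*(F + 5) = (E + √3)*(5 + F) = (5 + F)*(E + √3))
1702 - √(-20*G(-3, 4) - 1057) = 1702 - √(-20*(5*(-3) + 5*√3 - 3*4 + 4*√3) - 1057) = 1702 - √(-20*(-15 + 5*√3 - 12 + 4*√3) - 1057) = 1702 - √(-20*(-27 + 9*√3) - 1057) = 1702 - √((540 - 180*√3) - 1057) = 1702 - √(-517 - 180*√3)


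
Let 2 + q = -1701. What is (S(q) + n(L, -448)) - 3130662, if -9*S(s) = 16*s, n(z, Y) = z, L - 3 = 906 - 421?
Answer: -28144318/9 ≈ -3.1271e+6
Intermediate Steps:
L = 488 (L = 3 + (906 - 421) = 3 + 485 = 488)
q = -1703 (q = -2 - 1701 = -1703)
S(s) = -16*s/9
(S(q) + n(L, -448)) - 3130662 = (-16/9*(-1703) + 488) - 3130662 = (27248/9 + 488) - 3130662 = 31640/9 - 3130662 = -28144318/9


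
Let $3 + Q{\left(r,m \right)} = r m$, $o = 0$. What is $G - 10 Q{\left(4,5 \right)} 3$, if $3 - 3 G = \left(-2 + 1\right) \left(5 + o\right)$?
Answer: $- \frac{1522}{3} \approx -507.33$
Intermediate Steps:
$G = \frac{8}{3}$ ($G = 1 - \frac{\left(-2 + 1\right) \left(5 + 0\right)}{3} = 1 - \frac{\left(-1\right) 5}{3} = 1 - - \frac{5}{3} = 1 + \frac{5}{3} = \frac{8}{3} \approx 2.6667$)
$Q{\left(r,m \right)} = -3 + m r$ ($Q{\left(r,m \right)} = -3 + r m = -3 + m r$)
$G - 10 Q{\left(4,5 \right)} 3 = \frac{8}{3} - 10 \left(-3 + 5 \cdot 4\right) 3 = \frac{8}{3} - 10 \left(-3 + 20\right) 3 = \frac{8}{3} - 10 \cdot 17 \cdot 3 = \frac{8}{3} - 510 = - \frac{1522}{3}$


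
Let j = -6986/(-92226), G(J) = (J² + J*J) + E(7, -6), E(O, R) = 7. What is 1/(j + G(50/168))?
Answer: 54228888/393316859 ≈ 0.13788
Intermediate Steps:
G(J) = 7 + 2*J² (G(J) = (J² + J*J) + 7 = (J² + J²) + 7 = 2*J² + 7 = 7 + 2*J²)
j = 3493/46113 (j = -6986*(-1/92226) = 3493/46113 ≈ 0.075749)
1/(j + G(50/168)) = 1/(3493/46113 + (7 + 2*(50/168)²)) = 1/(3493/46113 + (7 + 2*(50*(1/168))²)) = 1/(3493/46113 + (7 + 2*(25/84)²)) = 1/(3493/46113 + (7 + 2*(625/7056))) = 1/(3493/46113 + (7 + 625/3528)) = 1/(3493/46113 + 25321/3528) = 1/(393316859/54228888) = 54228888/393316859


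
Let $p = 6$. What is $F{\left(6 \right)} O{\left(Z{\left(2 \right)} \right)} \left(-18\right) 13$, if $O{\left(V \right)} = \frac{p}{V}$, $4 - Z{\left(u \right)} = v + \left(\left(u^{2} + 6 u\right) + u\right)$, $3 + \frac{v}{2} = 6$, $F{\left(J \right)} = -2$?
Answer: $- \frac{702}{5} \approx -140.4$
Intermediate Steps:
$v = 6$ ($v = -6 + 2 \cdot 6 = -6 + 12 = 6$)
$Z{\left(u \right)} = -2 - u^{2} - 7 u$ ($Z{\left(u \right)} = 4 - \left(6 + \left(\left(u^{2} + 6 u\right) + u\right)\right) = 4 - \left(6 + \left(u^{2} + 7 u\right)\right) = 4 - \left(6 + u^{2} + 7 u\right) = -2 - u^{2} - 7 u$)
$O{\left(V \right)} = \frac{6}{V}$
$F{\left(6 \right)} O{\left(Z{\left(2 \right)} \right)} \left(-18\right) 13 = - 2 \frac{6}{-2 - 2^{2} - 14} \left(-18\right) 13 = - 2 \frac{6}{-2 - 4 - 14} \left(-18\right) 13 = - 2 \frac{6}{-20} \left(-18\right) 13 = - 2 \cdot 6 \left(- \frac{1}{20}\right) \left(-18\right) 13 = \left(-2\right) \left(- \frac{3}{10}\right) \left(-18\right) 13 = \frac{3}{5} \left(-18\right) 13 = \left(- \frac{54}{5}\right) 13 = - \frac{702}{5}$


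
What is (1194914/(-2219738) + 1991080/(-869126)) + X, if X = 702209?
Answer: 338679655398173072/482308002247 ≈ 7.0221e+5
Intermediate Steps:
(1194914/(-2219738) + 1991080/(-869126)) + X = (1194914/(-2219738) + 1991080/(-869126)) + 702209 = (1194914*(-1/2219738) + 1991080*(-1/869126)) + 702209 = (-597457/1109869 - 995540/434563) + 702209 = -1364551690551/482308002247 + 702209 = 338679655398173072/482308002247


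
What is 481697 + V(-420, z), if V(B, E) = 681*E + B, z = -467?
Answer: 163250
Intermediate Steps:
V(B, E) = B + 681*E
481697 + V(-420, z) = 481697 + (-420 + 681*(-467)) = 481697 + (-420 - 318027) = 481697 - 318447 = 163250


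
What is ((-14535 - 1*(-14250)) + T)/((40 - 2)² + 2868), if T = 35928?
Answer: 35643/4312 ≈ 8.2660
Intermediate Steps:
((-14535 - 1*(-14250)) + T)/((40 - 2)² + 2868) = ((-14535 - 1*(-14250)) + 35928)/((40 - 2)² + 2868) = ((-14535 + 14250) + 35928)/(38² + 2868) = (-285 + 35928)/(1444 + 2868) = 35643/4312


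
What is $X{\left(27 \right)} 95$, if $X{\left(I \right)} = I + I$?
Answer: $5130$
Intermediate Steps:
$X{\left(I \right)} = 2 I$
$X{\left(27 \right)} 95 = 2 \cdot 27 \cdot 95 = 54 \cdot 95 = 5130$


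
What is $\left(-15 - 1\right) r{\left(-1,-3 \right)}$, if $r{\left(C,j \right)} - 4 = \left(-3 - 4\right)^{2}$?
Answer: $-848$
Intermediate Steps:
$r{\left(C,j \right)} = 53$ ($r{\left(C,j \right)} = 4 + \left(-3 - 4\right)^{2} = 4 + \left(-7\right)^{2} = 4 + 49 = 53$)
$\left(-15 - 1\right) r{\left(-1,-3 \right)} = \left(-15 - 1\right) 53 = \left(-16\right) 53 = -848$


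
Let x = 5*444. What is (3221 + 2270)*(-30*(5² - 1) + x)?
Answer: 8236500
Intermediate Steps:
x = 2220
(3221 + 2270)*(-30*(5² - 1) + x) = (3221 + 2270)*(-30*(5² - 1) + 2220) = 5491*(-30*(25 - 1) + 2220) = 5491*(-30*24 + 2220) = 5491*(-720 + 2220) = 5491*1500 = 8236500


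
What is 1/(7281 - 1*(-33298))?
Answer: 1/40579 ≈ 2.4643e-5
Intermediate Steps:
1/(7281 - 1*(-33298)) = 1/(7281 + 33298) = 1/40579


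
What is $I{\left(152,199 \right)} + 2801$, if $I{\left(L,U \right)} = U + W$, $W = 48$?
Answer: $3048$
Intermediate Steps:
$I{\left(L,U \right)} = 48 + U$ ($I{\left(L,U \right)} = U + 48 = 48 + U$)
$I{\left(152,199 \right)} + 2801 = \left(48 + 199\right) + 2801 = 247 + 2801 = 3048$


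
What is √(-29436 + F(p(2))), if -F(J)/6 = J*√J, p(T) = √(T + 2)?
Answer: 2*√(-7359 - 3*√2) ≈ 171.62*I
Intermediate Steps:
p(T) = √(2 + T)
F(J) = -6*J^(3/2) (F(J) = -6*J*√J = -6*J^(3/2))
√(-29436 + F(p(2))) = √(-29436 - 6*(2 + 2)^(¾)) = √(-29436 - 6*2*√2) = √(-29436 - 12*√2)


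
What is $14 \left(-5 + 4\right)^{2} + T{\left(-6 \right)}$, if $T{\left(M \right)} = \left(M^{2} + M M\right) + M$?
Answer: $80$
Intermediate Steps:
$T{\left(M \right)} = M + 2 M^{2}$ ($T{\left(M \right)} = \left(M^{2} + M^{2}\right) + M = 2 M^{2} + M = M + 2 M^{2}$)
$14 \left(-5 + 4\right)^{2} + T{\left(-6 \right)} = 14 \left(-5 + 4\right)^{2} - 6 \left(1 + 2 \left(-6\right)\right) = 14 \left(-1\right)^{2} - 6 \left(1 - 12\right) = 14 \cdot 1 - -66 = 14 + 66 = 80$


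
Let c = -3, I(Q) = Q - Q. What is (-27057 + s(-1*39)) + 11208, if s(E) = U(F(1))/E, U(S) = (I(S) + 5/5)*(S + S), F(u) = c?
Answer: -206035/13 ≈ -15849.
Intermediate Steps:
I(Q) = 0
F(u) = -3
U(S) = 2*S (U(S) = (0 + 5/5)*(S + S) = (0 + 5*(1/5))*(2*S) = (0 + 1)*(2*S) = 1*(2*S) = 2*S)
s(E) = -6/E (s(E) = (2*(-3))/E = -6/E)
(-27057 + s(-1*39)) + 11208 = (-27057 - 6/((-1*39))) + 11208 = (-27057 - 6/(-39)) + 11208 = (-27057 - 6*(-1/39)) + 11208 = (-27057 + 2/13) + 11208 = -351739/13 + 11208 = -206035/13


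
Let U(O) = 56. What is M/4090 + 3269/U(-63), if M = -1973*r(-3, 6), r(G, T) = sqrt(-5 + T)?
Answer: 947123/16360 ≈ 57.893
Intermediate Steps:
M = -1973 (M = -1973*sqrt(-5 + 6) = -1973*sqrt(1) = -1973*1 = -1973)
M/4090 + 3269/U(-63) = -1973/4090 + 3269/56 = -1973*1/4090 + 3269*(1/56) = -1973/4090 + 467/8 = 947123/16360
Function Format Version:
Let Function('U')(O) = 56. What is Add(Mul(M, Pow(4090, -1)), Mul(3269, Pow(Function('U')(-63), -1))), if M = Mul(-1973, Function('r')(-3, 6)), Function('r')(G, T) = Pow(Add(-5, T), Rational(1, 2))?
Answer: Rational(947123, 16360) ≈ 57.893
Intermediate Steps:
M = -1973 (M = Mul(-1973, Pow(Add(-5, 6), Rational(1, 2))) = Mul(-1973, Pow(1, Rational(1, 2))) = Mul(-1973, 1) = -1973)
Add(Mul(M, Pow(4090, -1)), Mul(3269, Pow(Function('U')(-63), -1))) = Add(Mul(-1973, Pow(4090, -1)), Mul(3269, Pow(56, -1))) = Add(Mul(-1973, Rational(1, 4090)), Mul(3269, Rational(1, 56))) = Add(Rational(-1973, 4090), Rational(467, 8)) = Rational(947123, 16360)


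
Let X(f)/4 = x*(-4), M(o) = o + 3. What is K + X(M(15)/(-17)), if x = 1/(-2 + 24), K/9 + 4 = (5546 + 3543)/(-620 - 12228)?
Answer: -553673/12848 ≈ -43.094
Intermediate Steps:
M(o) = 3 + o
K = -544329/12848 (K = -36 + 9*((5546 + 3543)/(-620 - 12228)) = -36 + 9*(9089/(-12848)) = -36 + 9*(9089*(-1/12848)) = -36 + 9*(-9089/12848) = -36 - 81801/12848 = -544329/12848 ≈ -42.367)
x = 1/22 ≈ 0.045455
X(f) = -8/11 (X(f) = 4*((1/22)*(-4)) = 4*(-2/11) = -8/11)
K + X(M(15)/(-17)) = -544329/12848 - 8/11 = -553673/12848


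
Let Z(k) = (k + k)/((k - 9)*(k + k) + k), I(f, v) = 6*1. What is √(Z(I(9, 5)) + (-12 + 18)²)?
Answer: √890/5 ≈ 5.9666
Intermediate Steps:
I(f, v) = 6
Z(k) = 2*k/(k + 2*k*(-9 + k)) (Z(k) = (2*k)/((-9 + k)*(2*k) + k) = (2*k)/(2*k*(-9 + k) + k) = (2*k)/(k + 2*k*(-9 + k)) = 2*k/(k + 2*k*(-9 + k)))
√(Z(I(9, 5)) + (-12 + 18)²) = √(2/(-17 + 2*6) + (-12 + 18)²) = √(2/(-17 + 12) + 6²) = √(2/(-5) + 36) = √(2*(-⅕) + 36) = √(-⅖ + 36) = √(178/5) = √890/5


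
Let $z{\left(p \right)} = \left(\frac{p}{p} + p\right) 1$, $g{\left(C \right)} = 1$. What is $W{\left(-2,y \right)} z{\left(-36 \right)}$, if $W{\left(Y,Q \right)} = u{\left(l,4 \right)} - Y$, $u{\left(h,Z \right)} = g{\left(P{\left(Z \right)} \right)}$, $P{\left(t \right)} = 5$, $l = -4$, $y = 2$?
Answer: $-105$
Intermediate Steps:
$u{\left(h,Z \right)} = 1$
$z{\left(p \right)} = 1 + p$ ($z{\left(p \right)} = \left(1 + p\right) 1 = 1 + p$)
$W{\left(Y,Q \right)} = 1 - Y$
$W{\left(-2,y \right)} z{\left(-36 \right)} = \left(1 - -2\right) \left(1 - 36\right) = \left(1 + 2\right) \left(-35\right) = 3 \left(-35\right) = -105$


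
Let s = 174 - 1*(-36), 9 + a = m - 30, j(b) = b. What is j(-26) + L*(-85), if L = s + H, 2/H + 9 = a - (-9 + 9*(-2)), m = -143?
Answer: -1465747/82 ≈ -17875.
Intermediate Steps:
a = -182 (a = -9 + (-143 - 30) = -9 - 173 = -182)
s = 210 (s = 174 + 36 = 210)
H = -1/82 (H = 2/(-9 + (-182 - (-9 + 9*(-2)))) = 2/(-9 + (-182 - (-9 - 18))) = 2/(-9 + (-182 - 1*(-27))) = 2/(-9 + (-182 + 27)) = 2/(-9 - 155) = 2/(-164) = 2*(-1/164) = -1/82 ≈ -0.012195)
L = 17219/82 (L = 210 - 1/82 = 17219/82 ≈ 209.99)
j(-26) + L*(-85) = -26 + (17219/82)*(-85) = -26 - 1463615/82 = -1465747/82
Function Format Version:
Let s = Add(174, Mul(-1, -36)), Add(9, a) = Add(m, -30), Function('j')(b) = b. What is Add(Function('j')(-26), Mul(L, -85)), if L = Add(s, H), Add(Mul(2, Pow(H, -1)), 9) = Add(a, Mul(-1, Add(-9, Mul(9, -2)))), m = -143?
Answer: Rational(-1465747, 82) ≈ -17875.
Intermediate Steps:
a = -182 (a = Add(-9, Add(-143, -30)) = Add(-9, -173) = -182)
s = 210 (s = Add(174, 36) = 210)
H = Rational(-1, 82) (H = Mul(2, Pow(Add(-9, Add(-182, Mul(-1, Add(-9, Mul(9, -2))))), -1)) = Mul(2, Pow(Add(-9, Add(-182, Mul(-1, Add(-9, -18)))), -1)) = Mul(2, Pow(Add(-9, Add(-182, Mul(-1, -27))), -1)) = Mul(2, Pow(Add(-9, Add(-182, 27)), -1)) = Mul(2, Pow(Add(-9, -155), -1)) = Mul(2, Pow(-164, -1)) = Mul(2, Rational(-1, 164)) = Rational(-1, 82) ≈ -0.012195)
L = Rational(17219, 82) (L = Add(210, Rational(-1, 82)) = Rational(17219, 82) ≈ 209.99)
Add(Function('j')(-26), Mul(L, -85)) = Add(-26, Mul(Rational(17219, 82), -85)) = Add(-26, Rational(-1463615, 82)) = Rational(-1465747, 82)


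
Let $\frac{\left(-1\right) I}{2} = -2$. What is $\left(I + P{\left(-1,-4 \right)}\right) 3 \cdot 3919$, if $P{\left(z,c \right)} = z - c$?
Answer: $82299$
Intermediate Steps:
$I = 4$ ($I = \left(-2\right) \left(-2\right) = 4$)
$\left(I + P{\left(-1,-4 \right)}\right) 3 \cdot 3919 = \left(4 - -3\right) 3 \cdot 3919 = \left(4 + \left(-1 + 4\right)\right) 3 \cdot 3919 = \left(4 + 3\right) 3 \cdot 3919 = 7 \cdot 3 \cdot 3919 = 21 \cdot 3919 = 82299$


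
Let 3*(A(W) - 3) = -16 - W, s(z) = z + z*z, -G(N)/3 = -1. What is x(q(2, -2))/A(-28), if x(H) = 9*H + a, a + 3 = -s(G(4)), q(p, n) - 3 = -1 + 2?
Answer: 3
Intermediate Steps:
G(N) = 3 (G(N) = -3*(-1) = 3)
s(z) = z + z**2
A(W) = -7/3 - W/3 (A(W) = 3 + (-16 - W)/3 = 3 + (-16/3 - W/3) = -7/3 - W/3)
q(p, n) = 4 (q(p, n) = 3 + (-1 + 2) = 3 + 1 = 4)
a = -15 (a = -3 - 3*(1 + 3) = -3 - 3*4 = -3 - 1*12 = -3 - 12 = -15)
x(H) = -15 + 9*H (x(H) = 9*H - 15 = -15 + 9*H)
x(q(2, -2))/A(-28) = (-15 + 9*4)/(-7/3 - 1/3*(-28)) = (-15 + 36)/(-7/3 + 28/3) = 21/7 = 21*(1/7) = 3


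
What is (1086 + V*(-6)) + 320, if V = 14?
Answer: 1322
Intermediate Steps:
(1086 + V*(-6)) + 320 = (1086 + 14*(-6)) + 320 = (1086 - 84) + 320 = 1002 + 320 = 1322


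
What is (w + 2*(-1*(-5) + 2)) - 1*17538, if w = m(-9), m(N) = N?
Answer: -17533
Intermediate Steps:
w = -9
(w + 2*(-1*(-5) + 2)) - 1*17538 = (-9 + 2*(-1*(-5) + 2)) - 1*17538 = (-9 + 2*(5 + 2)) - 17538 = (-9 + 2*7) - 17538 = (-9 + 14) - 17538 = 5 - 17538 = -17533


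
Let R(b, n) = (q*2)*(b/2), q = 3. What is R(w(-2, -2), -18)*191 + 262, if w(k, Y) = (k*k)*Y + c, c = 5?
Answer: -1457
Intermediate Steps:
w(k, Y) = 5 + Y*k**2 (w(k, Y) = (k*k)*Y + 5 = k**2*Y + 5 = Y*k**2 + 5 = 5 + Y*k**2)
R(b, n) = 3*b (R(b, n) = (3*2)*(b/2) = 6*(b*(1/2)) = 6*(b/2) = 3*b)
R(w(-2, -2), -18)*191 + 262 = (3*(5 - 2*(-2)**2))*191 + 262 = (3*(5 - 2*4))*191 + 262 = (3*(5 - 8))*191 + 262 = (3*(-3))*191 + 262 = -9*191 + 262 = -1719 + 262 = -1457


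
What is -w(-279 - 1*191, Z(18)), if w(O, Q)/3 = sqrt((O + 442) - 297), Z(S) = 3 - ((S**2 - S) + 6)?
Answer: -15*I*sqrt(13) ≈ -54.083*I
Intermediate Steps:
Z(S) = -3 + S - S**2 (Z(S) = 3 - (6 + S**2 - S) = 3 + (-6 + S - S**2) = -3 + S - S**2)
w(O, Q) = 3*sqrt(145 + O) (w(O, Q) = 3*sqrt((O + 442) - 297) = 3*sqrt((442 + O) - 297) = 3*sqrt(145 + O))
-w(-279 - 1*191, Z(18)) = -3*sqrt(145 + (-279 - 1*191)) = -3*sqrt(145 + (-279 - 191)) = -3*sqrt(145 - 470) = -3*sqrt(-325) = -3*5*I*sqrt(13) = -15*I*sqrt(13)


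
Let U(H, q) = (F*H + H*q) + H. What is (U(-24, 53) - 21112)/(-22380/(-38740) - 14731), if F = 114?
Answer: 12175982/7133207 ≈ 1.7069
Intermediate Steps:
U(H, q) = 115*H + H*q (U(H, q) = (114*H + H*q) + H = 115*H + H*q)
(U(-24, 53) - 21112)/(-22380/(-38740) - 14731) = (-24*(115 + 53) - 21112)/(-22380/(-38740) - 14731) = (-24*168 - 21112)/(-22380*(-1/38740) - 14731) = (-4032 - 21112)/(1119/1937 - 14731) = -25144/(-28532828/1937) = -25144*(-1937/28532828) = 12175982/7133207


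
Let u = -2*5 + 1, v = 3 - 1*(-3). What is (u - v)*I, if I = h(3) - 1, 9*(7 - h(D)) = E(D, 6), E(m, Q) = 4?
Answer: -250/3 ≈ -83.333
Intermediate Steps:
h(D) = 59/9 (h(D) = 7 - ⅑*4 = 7 - 4/9 = 59/9)
v = 6 (v = 3 + 3 = 6)
I = 50/9 (I = 59/9 - 1 = 50/9 ≈ 5.5556)
u = -9 (u = -10 + 1 = -9)
(u - v)*I = (-9 - 1*6)*(50/9) = (-9 - 6)*(50/9) = -15*50/9 = -250/3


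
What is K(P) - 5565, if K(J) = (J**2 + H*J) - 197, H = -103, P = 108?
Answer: -5222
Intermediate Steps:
K(J) = -197 + J**2 - 103*J (K(J) = (J**2 - 103*J) - 197 = -197 + J**2 - 103*J)
K(P) - 5565 = (-197 + 108**2 - 103*108) - 5565 = (-197 + 11664 - 11124) - 5565 = 343 - 5565 = -5222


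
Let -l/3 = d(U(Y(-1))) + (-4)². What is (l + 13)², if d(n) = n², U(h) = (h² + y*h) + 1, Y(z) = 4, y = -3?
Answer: 12100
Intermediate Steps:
U(h) = 1 + h² - 3*h (U(h) = (h² - 3*h) + 1 = 1 + h² - 3*h)
l = -123 (l = -3*((1 + 4² - 3*4)² + (-4)²) = -3*((1 + 16 - 12)² + 16) = -3*(5² + 16) = -3*(25 + 16) = -3*41 = -123)
(l + 13)² = (-123 + 13)² = (-110)² = 12100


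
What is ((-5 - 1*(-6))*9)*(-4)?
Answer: -36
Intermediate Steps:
((-5 - 1*(-6))*9)*(-4) = ((-5 + 6)*9)*(-4) = (1*9)*(-4) = 9*(-4) = -36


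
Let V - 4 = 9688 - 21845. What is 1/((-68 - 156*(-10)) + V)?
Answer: -1/10661 ≈ -9.3800e-5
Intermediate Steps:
V = -12153 (V = 4 + (9688 - 21845) = 4 - 12157 = -12153)
1/((-68 - 156*(-10)) + V) = 1/((-68 - 156*(-10)) - 12153) = 1/((-68 + 1560) - 12153) = 1/(1492 - 12153) = 1/(-10661) = -1/10661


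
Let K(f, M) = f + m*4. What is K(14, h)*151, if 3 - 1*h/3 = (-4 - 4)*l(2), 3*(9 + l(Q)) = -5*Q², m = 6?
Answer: 5738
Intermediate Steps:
l(Q) = -9 - 5*Q²/3 (l(Q) = -9 + (-5*Q²)/3 = -9 - 5*Q²/3)
h = -367 (h = 9 - 3*(-4 - 4)*(-9 - 5/3*2²) = 9 - (-24)*(-9 - 5/3*4) = 9 - (-24)*(-9 - 20/3) = 9 - (-24)*(-47)/3 = 9 - 3*376/3 = 9 - 376 = -367)
K(f, M) = 24 + f (K(f, M) = f + 6*4 = f + 24 = 24 + f)
K(14, h)*151 = (24 + 14)*151 = 38*151 = 5738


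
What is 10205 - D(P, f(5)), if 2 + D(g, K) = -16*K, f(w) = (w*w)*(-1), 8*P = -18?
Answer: 9807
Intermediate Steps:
P = -9/4 (P = (⅛)*(-18) = -9/4 ≈ -2.2500)
f(w) = -w² (f(w) = w²*(-1) = -w²)
D(g, K) = -2 - 16*K
10205 - D(P, f(5)) = 10205 - (-2 - (-16)*5²) = 10205 - (-2 - (-16)*25) = 10205 - (-2 - 16*(-25)) = 10205 - (-2 + 400) = 10205 - 1*398 = 10205 - 398 = 9807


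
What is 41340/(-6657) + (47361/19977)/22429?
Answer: -2058072886227/331418103709 ≈ -6.2099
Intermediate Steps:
41340/(-6657) + (47361/19977)/22429 = 41340*(-1/6657) + (47361*(1/19977))*(1/22429) = -13780/2219 + (15787/6659)*(1/22429) = -13780/2219 + 15787/149354711 = -2058072886227/331418103709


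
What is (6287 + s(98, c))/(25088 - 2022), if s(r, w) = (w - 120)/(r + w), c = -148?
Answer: 157309/576650 ≈ 0.27280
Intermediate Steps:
s(r, w) = (-120 + w)/(r + w)
(6287 + s(98, c))/(25088 - 2022) = (6287 + (-120 - 148)/(98 - 148))/(25088 - 2022) = (6287 - 268/(-50))/23066 = (6287 - 1/50*(-268))*(1/23066) = (6287 + 134/25)*(1/23066) = (157309/25)*(1/23066) = 157309/576650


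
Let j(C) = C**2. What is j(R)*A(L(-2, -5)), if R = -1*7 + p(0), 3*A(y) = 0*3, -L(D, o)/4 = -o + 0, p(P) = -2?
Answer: 0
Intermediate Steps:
L(D, o) = 4*o (L(D, o) = -4*(-o + 0) = -(-4)*o = 4*o)
A(y) = 0 (A(y) = (0*3)/3 = (1/3)*0 = 0)
R = -9 (R = -1*7 - 2 = -7 - 2 = -9)
j(R)*A(L(-2, -5)) = (-9)**2*0 = 81*0 = 0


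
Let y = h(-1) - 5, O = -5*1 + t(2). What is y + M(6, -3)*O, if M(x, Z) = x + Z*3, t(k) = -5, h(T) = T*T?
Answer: 26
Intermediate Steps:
h(T) = T²
M(x, Z) = x + 3*Z
O = -10 (O = -5*1 - 5 = -5 - 5 = -10)
y = -4 (y = (-1)² - 5 = 1 - 5 = -4)
y + M(6, -3)*O = -4 + (6 + 3*(-3))*(-10) = -4 + (6 - 9)*(-10) = -4 - 3*(-10) = -4 + 30 = 26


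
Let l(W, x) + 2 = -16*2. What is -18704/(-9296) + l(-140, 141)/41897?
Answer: 6993977/3477451 ≈ 2.0112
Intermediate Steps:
l(W, x) = -34 (l(W, x) = -2 - 16*2 = -2 - 32 = -34)
-18704/(-9296) + l(-140, 141)/41897 = -18704/(-9296) - 34/41897 = -18704*(-1/9296) - 34*1/41897 = 167/83 - 34/41897 = 6993977/3477451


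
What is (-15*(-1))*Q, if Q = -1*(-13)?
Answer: 195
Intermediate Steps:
Q = 13
(-15*(-1))*Q = -15*(-1)*13 = 15*13 = 195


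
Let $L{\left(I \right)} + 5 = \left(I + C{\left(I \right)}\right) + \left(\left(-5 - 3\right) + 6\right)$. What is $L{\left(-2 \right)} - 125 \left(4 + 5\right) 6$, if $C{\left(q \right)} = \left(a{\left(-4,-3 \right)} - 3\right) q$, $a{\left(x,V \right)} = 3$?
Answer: $-6759$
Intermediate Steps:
$C{\left(q \right)} = 0$ ($C{\left(q \right)} = \left(3 - 3\right) q = 0 q = 0$)
$L{\left(I \right)} = -7 + I$ ($L{\left(I \right)} = -5 + \left(\left(I + 0\right) + \left(\left(-5 - 3\right) + 6\right)\right) = -5 + \left(I + \left(-8 + 6\right)\right) = -5 + \left(I - 2\right) = -5 + \left(-2 + I\right) = -7 + I$)
$L{\left(-2 \right)} - 125 \left(4 + 5\right) 6 = \left(-7 - 2\right) - 125 \left(4 + 5\right) 6 = -9 - 125 \cdot 9 \cdot 6 = -9 - 6750 = -6759$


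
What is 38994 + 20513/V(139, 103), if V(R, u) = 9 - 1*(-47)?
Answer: 2204177/56 ≈ 39360.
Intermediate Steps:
V(R, u) = 56 (V(R, u) = 9 + 47 = 56)
38994 + 20513/V(139, 103) = 38994 + 20513/56 = 2204177/56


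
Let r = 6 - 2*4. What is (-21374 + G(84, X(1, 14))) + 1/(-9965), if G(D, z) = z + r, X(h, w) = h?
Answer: -213001876/9965 ≈ -21375.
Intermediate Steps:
r = -2 (r = 6 - 8 = -2)
G(D, z) = -2 + z (G(D, z) = z - 2 = -2 + z)
(-21374 + G(84, X(1, 14))) + 1/(-9965) = (-21374 + (-2 + 1)) + 1/(-9965) = (-21374 - 1) - 1/9965 = -21375 - 1/9965 = -213001876/9965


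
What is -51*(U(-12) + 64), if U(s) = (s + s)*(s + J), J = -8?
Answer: -27744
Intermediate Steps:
U(s) = 2*s*(-8 + s) (U(s) = (s + s)*(s - 8) = (2*s)*(-8 + s) = 2*s*(-8 + s))
-51*(U(-12) + 64) = -51*(2*(-12)*(-8 - 12) + 64) = -51*(2*(-12)*(-20) + 64) = -51*(480 + 64) = -51*544 = -27744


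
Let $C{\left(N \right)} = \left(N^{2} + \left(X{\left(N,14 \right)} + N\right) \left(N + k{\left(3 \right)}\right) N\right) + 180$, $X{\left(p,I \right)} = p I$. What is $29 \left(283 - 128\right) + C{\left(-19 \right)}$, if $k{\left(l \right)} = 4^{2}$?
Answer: $-11209$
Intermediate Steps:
$X{\left(p,I \right)} = I p$
$k{\left(l \right)} = 16$
$C{\left(N \right)} = 180 + N^{2} + 15 N^{2} \left(16 + N\right)$ ($C{\left(N \right)} = \left(N^{2} + \left(14 N + N\right) \left(N + 16\right) N\right) + 180 = \left(N^{2} + 15 N \left(16 + N\right) N\right) + 180 = \left(N^{2} + 15 N^{2} \left(16 + N\right)\right) + 180 = 180 + N^{2} + 15 N^{2} \left(16 + N\right)$)
$29 \left(283 - 128\right) + C{\left(-19 \right)} = 29 \left(283 - 128\right) + \left(180 + 15 \left(-19\right)^{3} + 241 \left(-19\right)^{2}\right) = 29 \cdot 155 + \left(180 + 15 \left(-6859\right) + 241 \cdot 361\right) = 4495 + \left(180 - 102885 + 87001\right) = 4495 - 15704 = -11209$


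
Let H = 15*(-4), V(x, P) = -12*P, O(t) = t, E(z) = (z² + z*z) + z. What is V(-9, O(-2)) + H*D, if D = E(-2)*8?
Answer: -2856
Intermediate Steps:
E(z) = z + 2*z² (E(z) = (z² + z²) + z = 2*z² + z = z + 2*z²)
H = -60
D = 48 (D = -2*(1 + 2*(-2))*8 = -2*(1 - 4)*8 = -2*(-3)*8 = 6*8 = 48)
V(-9, O(-2)) + H*D = -12*(-2) - 60*48 = 24 - 2880 = -2856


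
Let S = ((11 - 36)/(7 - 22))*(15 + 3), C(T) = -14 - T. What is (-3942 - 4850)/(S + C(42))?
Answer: 4396/13 ≈ 338.15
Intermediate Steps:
S = 30 (S = -25/(-15)*18 = -25*(-1/15)*18 = (5/3)*18 = 30)
(-3942 - 4850)/(S + C(42)) = (-3942 - 4850)/(30 + (-14 - 1*42)) = -8792/(30 + (-14 - 42)) = -8792/(30 - 56) = -8792/(-26) = -8792*(-1/26) = 4396/13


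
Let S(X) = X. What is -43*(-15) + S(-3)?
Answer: 642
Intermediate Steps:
-43*(-15) + S(-3) = -43*(-15) - 3 = 645 - 3 = 642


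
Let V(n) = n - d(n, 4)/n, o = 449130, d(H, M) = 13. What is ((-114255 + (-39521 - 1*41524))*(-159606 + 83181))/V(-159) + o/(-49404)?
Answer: -4885238019812785/52014178 ≈ -9.3921e+7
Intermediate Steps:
V(n) = n - 13/n
((-114255 + (-39521 - 1*41524))*(-159606 + 83181))/V(-159) + o/(-49404) = ((-114255 + (-39521 - 1*41524))*(-159606 + 83181))/(-159 - 13/(-159)) + 449130/(-49404) = ((-114255 + (-39521 - 41524))*(-76425))/(-159 - 13*(-1/159)) + 449130*(-1/49404) = ((-114255 - 81045)*(-76425))/(-159 + 13/159) - 74855/8234 = (-195300*(-76425))/(-25268/159) - 74855/8234 = 14925802500*(-159/25268) - 74855/8234 = -593300649375/6317 - 74855/8234 = -4885238019812785/52014178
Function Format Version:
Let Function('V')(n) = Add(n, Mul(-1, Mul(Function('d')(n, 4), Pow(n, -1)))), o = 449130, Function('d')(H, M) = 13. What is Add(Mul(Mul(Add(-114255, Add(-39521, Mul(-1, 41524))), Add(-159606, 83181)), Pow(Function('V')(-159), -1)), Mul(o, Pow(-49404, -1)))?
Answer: Rational(-4885238019812785, 52014178) ≈ -9.3921e+7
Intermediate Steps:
Function('V')(n) = Add(n, Mul(-13, Pow(n, -1))) (Function('V')(n) = Add(n, Mul(-1, Mul(13, Pow(n, -1)))) = Add(n, Mul(-13, Pow(n, -1))))
Add(Mul(Mul(Add(-114255, Add(-39521, Mul(-1, 41524))), Add(-159606, 83181)), Pow(Function('V')(-159), -1)), Mul(o, Pow(-49404, -1))) = Add(Mul(Mul(Add(-114255, Add(-39521, Mul(-1, 41524))), Add(-159606, 83181)), Pow(Add(-159, Mul(-13, Pow(-159, -1))), -1)), Mul(449130, Pow(-49404, -1))) = Add(Mul(Mul(Add(-114255, Add(-39521, -41524)), -76425), Pow(Add(-159, Mul(-13, Rational(-1, 159))), -1)), Mul(449130, Rational(-1, 49404))) = Add(Mul(Mul(Add(-114255, -81045), -76425), Pow(Add(-159, Rational(13, 159)), -1)), Rational(-74855, 8234)) = Add(Mul(Mul(-195300, -76425), Pow(Rational(-25268, 159), -1)), Rational(-74855, 8234)) = Add(Mul(14925802500, Rational(-159, 25268)), Rational(-74855, 8234)) = Add(Rational(-593300649375, 6317), Rational(-74855, 8234)) = Rational(-4885238019812785, 52014178)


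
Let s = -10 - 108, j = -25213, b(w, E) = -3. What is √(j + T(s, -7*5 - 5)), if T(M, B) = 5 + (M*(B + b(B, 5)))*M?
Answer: 2*I*√155985 ≈ 789.9*I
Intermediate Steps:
s = -118
T(M, B) = 5 + M²*(-3 + B) (T(M, B) = 5 + (M*(B - 3))*M = 5 + (M*(-3 + B))*M = 5 + M²*(-3 + B))
√(j + T(s, -7*5 - 5)) = √(-25213 + (5 - 3*(-118)² + (-7*5 - 5)*(-118)²)) = √(-25213 + (5 - 3*13924 + (-35 - 5)*13924)) = √(-25213 + (5 - 41772 - 40*13924)) = √(-25213 + (5 - 41772 - 556960)) = √(-25213 - 598727) = √(-623940) = 2*I*√155985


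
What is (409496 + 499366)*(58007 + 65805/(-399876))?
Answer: 3513591013589979/66646 ≈ 5.2720e+10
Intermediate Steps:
(409496 + 499366)*(58007 + 65805/(-399876)) = 908862*(58007 + 65805*(-1/399876)) = 908862*(58007 - 21935/133292) = 908862*(7731847109/133292) = 3513591013589979/66646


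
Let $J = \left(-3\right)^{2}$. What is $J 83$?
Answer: $747$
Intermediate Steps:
$J = 9$
$J 83 = 9 \cdot 83 = 747$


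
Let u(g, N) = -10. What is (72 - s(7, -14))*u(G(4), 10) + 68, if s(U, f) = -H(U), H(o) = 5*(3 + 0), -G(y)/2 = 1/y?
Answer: -802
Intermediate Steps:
G(y) = -2/y
H(o) = 15 (H(o) = 5*3 = 15)
s(U, f) = -15 (s(U, f) = -1*15 = -15)
(72 - s(7, -14))*u(G(4), 10) + 68 = (72 - 1*(-15))*(-10) + 68 = (72 + 15)*(-10) + 68 = 87*(-10) + 68 = -870 + 68 = -802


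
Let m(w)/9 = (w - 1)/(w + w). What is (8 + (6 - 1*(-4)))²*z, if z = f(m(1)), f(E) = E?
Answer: 0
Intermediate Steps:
m(w) = 9*(-1 + w)/(2*w) (m(w) = 9*((w - 1)/(w + w)) = 9*((-1 + w)/((2*w))) = 9*((-1 + w)*(1/(2*w))) = 9*((-1 + w)/(2*w)) = 9*(-1 + w)/(2*w))
z = 0 (z = (9/2)*(-1 + 1)/1 = (9/2)*1*0 = 0)
(8 + (6 - 1*(-4)))²*z = (8 + (6 - 1*(-4)))²*0 = (8 + (6 + 4))²*0 = (8 + 10)²*0 = 18²*0 = 324*0 = 0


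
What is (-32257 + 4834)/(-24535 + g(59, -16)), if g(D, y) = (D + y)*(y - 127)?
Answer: 9141/10228 ≈ 0.89372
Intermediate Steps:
g(D, y) = (-127 + y)*(D + y) (g(D, y) = (D + y)*(-127 + y) = (-127 + y)*(D + y))
(-32257 + 4834)/(-24535 + g(59, -16)) = (-32257 + 4834)/(-24535 + ((-16)² - 127*59 - 127*(-16) + 59*(-16))) = -27423/(-24535 + (256 - 7493 + 2032 - 944)) = -27423/(-24535 - 6149) = -27423/(-30684) = -27423*(-1/30684) = 9141/10228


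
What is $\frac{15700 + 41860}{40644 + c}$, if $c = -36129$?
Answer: $\frac{11512}{903} \approx 12.749$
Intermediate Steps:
$\frac{15700 + 41860}{40644 + c} = \frac{15700 + 41860}{40644 - 36129} = \frac{57560}{4515} = 57560 \cdot \frac{1}{4515} = \frac{11512}{903}$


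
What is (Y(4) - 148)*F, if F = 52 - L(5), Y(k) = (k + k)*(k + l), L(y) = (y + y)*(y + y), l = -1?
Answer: 5952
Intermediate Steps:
L(y) = 4*y² (L(y) = (2*y)*(2*y) = 4*y²)
Y(k) = 2*k*(-1 + k) (Y(k) = (k + k)*(k - 1) = (2*k)*(-1 + k) = 2*k*(-1 + k))
F = -48 (F = 52 - 4*5² = 52 - 4*25 = 52 - 1*100 = 52 - 100 = -48)
(Y(4) - 148)*F = (2*4*(-1 + 4) - 148)*(-48) = (2*4*3 - 148)*(-48) = (24 - 148)*(-48) = -124*(-48) = 5952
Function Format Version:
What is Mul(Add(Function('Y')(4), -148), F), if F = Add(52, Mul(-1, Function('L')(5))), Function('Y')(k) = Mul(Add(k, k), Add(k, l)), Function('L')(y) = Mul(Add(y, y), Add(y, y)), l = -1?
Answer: 5952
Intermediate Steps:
Function('L')(y) = Mul(4, Pow(y, 2)) (Function('L')(y) = Mul(Mul(2, y), Mul(2, y)) = Mul(4, Pow(y, 2)))
Function('Y')(k) = Mul(2, k, Add(-1, k)) (Function('Y')(k) = Mul(Add(k, k), Add(k, -1)) = Mul(Mul(2, k), Add(-1, k)) = Mul(2, k, Add(-1, k)))
F = -48 (F = Add(52, Mul(-1, Mul(4, Pow(5, 2)))) = Add(52, Mul(-1, Mul(4, 25))) = Add(52, Mul(-1, 100)) = Add(52, -100) = -48)
Mul(Add(Function('Y')(4), -148), F) = Mul(Add(Mul(2, 4, Add(-1, 4)), -148), -48) = Mul(Add(Mul(2, 4, 3), -148), -48) = Mul(Add(24, -148), -48) = Mul(-124, -48) = 5952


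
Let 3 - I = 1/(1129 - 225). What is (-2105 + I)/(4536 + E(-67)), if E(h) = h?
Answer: -1900209/4039976 ≈ -0.47035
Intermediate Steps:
I = 2711/904 (I = 3 - 1/(1129 - 225) = 3 - 1/904 = 2711/904 ≈ 2.9989)
(-2105 + I)/(4536 + E(-67)) = (-2105 + 2711/904)/(4536 - 67) = -1900209/904/4469 = -1900209/904*1/4469 = -1900209/4039976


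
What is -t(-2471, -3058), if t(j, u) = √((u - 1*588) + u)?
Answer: -4*I*√419 ≈ -81.878*I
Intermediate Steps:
t(j, u) = √(-588 + 2*u) (t(j, u) = √((u - 588) + u) = √((-588 + u) + u) = √(-588 + 2*u))
-t(-2471, -3058) = -√(-588 + 2*(-3058)) = -√(-588 - 6116) = -√(-6704) = -4*I*√419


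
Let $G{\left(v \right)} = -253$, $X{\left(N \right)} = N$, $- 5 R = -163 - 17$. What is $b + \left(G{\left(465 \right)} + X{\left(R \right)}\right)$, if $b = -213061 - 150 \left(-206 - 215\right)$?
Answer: $-150128$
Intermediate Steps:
$R = 36$ ($R = - \frac{-163 - 17}{5} = \left(- \frac{1}{5}\right) \left(-180\right) = 36$)
$b = -149911$ ($b = -213061 - 150 \left(-421\right) = -213061 - -63150 = -213061 + 63150 = -149911$)
$b + \left(G{\left(465 \right)} + X{\left(R \right)}\right) = -149911 + \left(-253 + 36\right) = -149911 - 217 = -150128$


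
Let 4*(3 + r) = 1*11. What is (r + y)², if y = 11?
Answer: 1849/16 ≈ 115.56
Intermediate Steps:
r = -¼ (r = -3 + (1*11)/4 = -3 + (¼)*11 = -3 + 11/4 = -¼ ≈ -0.25000)
(r + y)² = (-¼ + 11)² = (43/4)² = 1849/16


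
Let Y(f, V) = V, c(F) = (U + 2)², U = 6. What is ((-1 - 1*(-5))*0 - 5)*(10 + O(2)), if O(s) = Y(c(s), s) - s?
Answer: -50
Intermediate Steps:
c(F) = 64 (c(F) = (6 + 2)² = 8² = 64)
O(s) = 0 (O(s) = s - s = 0)
((-1 - 1*(-5))*0 - 5)*(10 + O(2)) = ((-1 - 1*(-5))*0 - 5)*(10 + 0) = ((-1 + 5)*0 - 5)*10 = (4*0 - 5)*10 = (0 - 5)*10 = -5*10 = -50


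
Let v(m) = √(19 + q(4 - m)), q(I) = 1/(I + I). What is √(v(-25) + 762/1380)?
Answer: √(24565610 + 767050*√63974)/6670 ≈ 2.2165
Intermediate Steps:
q(I) = 1/(2*I)
v(m) = √(19 + 1/(2*(4 - m)))
√(v(-25) + 762/1380) = √(√2*√((-153 + 38*(-25))/(-4 - 25))/2 + 762/1380) = √(√2*√((-153 - 950)/(-29))/2 + 762*(1/1380)) = √(√2*√(-1/29*(-1103))/2 + 127/230) = √(√2*√(1103/29)/2 + 127/230) = √(√2*(√31987/29)/2 + 127/230) = √(√63974/58 + 127/230) = √(127/230 + √63974/58)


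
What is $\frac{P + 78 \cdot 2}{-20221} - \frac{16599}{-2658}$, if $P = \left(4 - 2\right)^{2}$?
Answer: $\frac{111741033}{17915806} \approx 6.237$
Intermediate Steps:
$P = 4$ ($P = 2^{2} = 4$)
$\frac{P + 78 \cdot 2}{-20221} - \frac{16599}{-2658} = \frac{4 + 78 \cdot 2}{-20221} - \frac{16599}{-2658} = \left(4 + 156\right) \left(- \frac{1}{20221}\right) - - \frac{5533}{886} = 160 \left(- \frac{1}{20221}\right) + \frac{5533}{886} = - \frac{160}{20221} + \frac{5533}{886} = \frac{111741033}{17915806}$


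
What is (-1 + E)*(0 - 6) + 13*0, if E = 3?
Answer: -12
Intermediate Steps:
(-1 + E)*(0 - 6) + 13*0 = (-1 + 3)*(0 - 6) + 13*0 = 2*(-6) + 0 = -12 + 0 = -12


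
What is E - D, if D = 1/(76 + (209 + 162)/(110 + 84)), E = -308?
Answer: -4655614/15115 ≈ -308.01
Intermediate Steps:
D = 194/15115 (D = 1/(76 + 371/194) = 1/(15115/194) = 194/15115 ≈ 0.012835)
E - D = -308 - 1*194/15115 = -308 - 194/15115 = -4655614/15115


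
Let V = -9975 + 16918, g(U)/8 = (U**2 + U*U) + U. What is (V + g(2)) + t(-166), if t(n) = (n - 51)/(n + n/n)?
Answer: 1159012/165 ≈ 7024.3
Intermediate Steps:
g(U) = 8*U + 16*U**2 (g(U) = 8*((U**2 + U*U) + U) = 8*((U**2 + U**2) + U) = 8*(2*U**2 + U) = 8*(U + 2*U**2) = 8*U + 16*U**2)
V = 6943
t(n) = (-51 + n)/(1 + n) (t(n) = (-51 + n)/(n + 1) = (-51 + n)/(1 + n))
(V + g(2)) + t(-166) = (6943 + 8*2*(1 + 2*2)) + (-51 - 166)/(1 - 166) = (6943 + 8*2*(1 + 4)) - 217/(-165) = (6943 + 8*2*5) - 1/165*(-217) = (6943 + 80) + 217/165 = 7023 + 217/165 = 1159012/165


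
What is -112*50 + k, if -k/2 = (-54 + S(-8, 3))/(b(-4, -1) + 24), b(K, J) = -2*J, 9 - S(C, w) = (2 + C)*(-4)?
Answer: -72731/13 ≈ -5594.7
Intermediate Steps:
S(C, w) = 17 + 4*C (S(C, w) = 9 - (2 + C)*(-4) = 9 - (-8 - 4*C) = 9 + (8 + 4*C) = 17 + 4*C)
k = 69/13 (k = -2*(-54 + (17 + 4*(-8)))/(-2*(-1) + 24) = -2*(-54 + (17 - 32))/(2 + 24) = -2*(-54 - 15)/26 = -(-138)/26 = -2*(-69/26) = 69/13 ≈ 5.3077)
-112*50 + k = -112*50 + 69/13 = -5600 + 69/13 = -72731/13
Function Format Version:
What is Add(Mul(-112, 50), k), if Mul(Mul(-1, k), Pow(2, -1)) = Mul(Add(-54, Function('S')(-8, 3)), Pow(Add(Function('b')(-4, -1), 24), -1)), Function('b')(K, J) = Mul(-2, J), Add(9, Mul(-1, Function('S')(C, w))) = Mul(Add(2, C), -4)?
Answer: Rational(-72731, 13) ≈ -5594.7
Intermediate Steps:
Function('S')(C, w) = Add(17, Mul(4, C)) (Function('S')(C, w) = Add(9, Mul(-1, Mul(Add(2, C), -4))) = Add(9, Mul(-1, Add(-8, Mul(-4, C)))) = Add(9, Add(8, Mul(4, C))) = Add(17, Mul(4, C)))
k = Rational(69, 13) (k = Mul(-2, Mul(Add(-54, Add(17, Mul(4, -8))), Pow(Add(Mul(-2, -1), 24), -1))) = Mul(-2, Mul(Add(-54, Add(17, -32)), Pow(Add(2, 24), -1))) = Mul(-2, Mul(Add(-54, -15), Pow(26, -1))) = Mul(-2, Mul(-69, Rational(1, 26))) = Mul(-2, Rational(-69, 26)) = Rational(69, 13) ≈ 5.3077)
Add(Mul(-112, 50), k) = Add(Mul(-112, 50), Rational(69, 13)) = Add(-5600, Rational(69, 13)) = Rational(-72731, 13)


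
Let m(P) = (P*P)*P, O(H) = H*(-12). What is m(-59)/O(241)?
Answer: 205379/2892 ≈ 71.016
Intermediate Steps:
O(H) = -12*H
m(P) = P**3 (m(P) = P**2*P = P**3)
m(-59)/O(241) = (-59)**3/((-12*241)) = -205379/(-2892) = -205379*(-1/2892) = 205379/2892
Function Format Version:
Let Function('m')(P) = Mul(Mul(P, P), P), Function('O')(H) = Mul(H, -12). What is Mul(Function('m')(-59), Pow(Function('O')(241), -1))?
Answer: Rational(205379, 2892) ≈ 71.016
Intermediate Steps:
Function('O')(H) = Mul(-12, H)
Function('m')(P) = Pow(P, 3) (Function('m')(P) = Mul(Pow(P, 2), P) = Pow(P, 3))
Mul(Function('m')(-59), Pow(Function('O')(241), -1)) = Mul(Pow(-59, 3), Pow(Mul(-12, 241), -1)) = Mul(-205379, Pow(-2892, -1)) = Mul(-205379, Rational(-1, 2892)) = Rational(205379, 2892)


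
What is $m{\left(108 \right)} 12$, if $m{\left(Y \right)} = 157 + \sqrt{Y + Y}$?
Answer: $1884 + 72 \sqrt{6} \approx 2060.4$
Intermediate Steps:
$m{\left(Y \right)} = 157 + \sqrt{2} \sqrt{Y}$ ($m{\left(Y \right)} = 157 + \sqrt{2 Y} = 157 + \sqrt{2} \sqrt{Y}$)
$m{\left(108 \right)} 12 = \left(157 + \sqrt{2} \sqrt{108}\right) 12 = \left(157 + \sqrt{2} \cdot 6 \sqrt{3}\right) 12 = \left(157 + 6 \sqrt{6}\right) 12 = 1884 + 72 \sqrt{6}$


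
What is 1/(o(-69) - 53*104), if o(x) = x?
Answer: -1/5581 ≈ -0.00017918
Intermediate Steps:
1/(o(-69) - 53*104) = 1/(-69 - 53*104) = 1/(-69 - 5512) = 1/(-5581) = -1/5581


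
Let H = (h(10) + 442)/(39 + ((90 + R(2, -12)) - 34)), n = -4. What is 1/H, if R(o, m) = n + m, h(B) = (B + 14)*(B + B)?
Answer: 79/922 ≈ 0.085683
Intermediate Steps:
h(B) = 2*B*(14 + B) (h(B) = (14 + B)*(2*B) = 2*B*(14 + B))
R(o, m) = -4 + m
H = 922/79 (H = (2*10*(14 + 10) + 442)/(39 + ((90 + (-4 - 12)) - 34)) = (2*10*24 + 442)/(39 + ((90 - 16) - 34)) = (480 + 442)/(39 + (74 - 34)) = 922/(39 + 40) = 922/79 ≈ 11.671)
1/H = 1/(922/79) = 79/922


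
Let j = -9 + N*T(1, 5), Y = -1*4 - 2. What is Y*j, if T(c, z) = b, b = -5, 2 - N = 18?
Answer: -426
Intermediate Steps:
N = -16 (N = 2 - 1*18 = 2 - 18 = -16)
T(c, z) = -5
Y = -6 (Y = -4 - 2 = -6)
j = 71 (j = -9 - 16*(-5) = -9 + 80 = 71)
Y*j = -6*71 = -426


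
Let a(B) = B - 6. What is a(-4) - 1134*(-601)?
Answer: 681524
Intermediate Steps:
a(B) = -6 + B
a(-4) - 1134*(-601) = (-6 - 4) - 1134*(-601) = -10 + 681534 = 681524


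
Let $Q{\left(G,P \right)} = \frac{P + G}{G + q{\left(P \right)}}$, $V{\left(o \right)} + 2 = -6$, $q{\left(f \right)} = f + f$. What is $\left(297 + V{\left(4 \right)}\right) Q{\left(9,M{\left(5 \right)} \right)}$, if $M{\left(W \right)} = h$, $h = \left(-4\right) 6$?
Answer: $\frac{1445}{13} \approx 111.15$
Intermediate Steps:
$q{\left(f \right)} = 2 f$
$V{\left(o \right)} = -8$ ($V{\left(o \right)} = -2 - 6 = -8$)
$h = -24$
$M{\left(W \right)} = -24$
$Q{\left(G,P \right)} = \frac{G + P}{G + 2 P}$ ($Q{\left(G,P \right)} = \frac{P + G}{G + 2 P} = \frac{G + P}{G + 2 P}$)
$\left(297 + V{\left(4 \right)}\right) Q{\left(9,M{\left(5 \right)} \right)} = \left(297 - 8\right) \frac{9 - 24}{9 + 2 \left(-24\right)} = 289 \frac{1}{9 - 48} \left(-15\right) = 289 \frac{1}{-39} \left(-15\right) = 289 \left(\left(- \frac{1}{39}\right) \left(-15\right)\right) = 289 \cdot \frac{5}{13} = \frac{1445}{13}$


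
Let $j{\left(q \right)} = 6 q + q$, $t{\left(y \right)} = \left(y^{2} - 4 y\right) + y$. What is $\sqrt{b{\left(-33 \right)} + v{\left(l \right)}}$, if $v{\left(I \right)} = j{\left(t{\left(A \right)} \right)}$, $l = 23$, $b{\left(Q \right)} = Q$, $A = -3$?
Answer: $\sqrt{93} \approx 9.6436$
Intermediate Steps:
$t{\left(y \right)} = y^{2} - 3 y$
$j{\left(q \right)} = 7 q$
$v{\left(I \right)} = 126$ ($v{\left(I \right)} = 7 \left(- 3 \left(-3 - 3\right)\right) = 7 \left(\left(-3\right) \left(-6\right)\right) = 7 \cdot 18 = 126$)
$\sqrt{b{\left(-33 \right)} + v{\left(l \right)}} = \sqrt{-33 + 126} = \sqrt{93}$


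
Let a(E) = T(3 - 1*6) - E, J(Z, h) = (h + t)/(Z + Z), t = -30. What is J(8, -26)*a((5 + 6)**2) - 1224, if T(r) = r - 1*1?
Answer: -1573/2 ≈ -786.50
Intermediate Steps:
T(r) = -1 + r (T(r) = r - 1 = -1 + r)
J(Z, h) = (-30 + h)/(2*Z) (J(Z, h) = (h - 30)/(Z + Z) = (-30 + h)/((2*Z)) = (-30 + h)*(1/(2*Z)) = (-30 + h)/(2*Z))
a(E) = -4 - E (a(E) = (-1 + (3 - 1*6)) - E = (-1 + (3 - 6)) - E = (-1 - 3) - E = -4 - E)
J(8, -26)*a((5 + 6)**2) - 1224 = ((1/2)*(-30 - 26)/8)*(-4 - (5 + 6)**2) - 1224 = ((1/2)*(1/8)*(-56))*(-4 - 1*11**2) - 1224 = -7*(-4 - 1*121)/2 - 1224 = -7*(-4 - 121)/2 - 1224 = -7/2*(-125) - 1224 = 875/2 - 1224 = -1573/2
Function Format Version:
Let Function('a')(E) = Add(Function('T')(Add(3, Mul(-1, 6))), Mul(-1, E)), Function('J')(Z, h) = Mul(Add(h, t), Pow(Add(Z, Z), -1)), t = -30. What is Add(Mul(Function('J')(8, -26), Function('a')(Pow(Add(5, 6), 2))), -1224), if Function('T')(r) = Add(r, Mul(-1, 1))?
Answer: Rational(-1573, 2) ≈ -786.50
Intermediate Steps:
Function('T')(r) = Add(-1, r) (Function('T')(r) = Add(r, -1) = Add(-1, r))
Function('J')(Z, h) = Mul(Rational(1, 2), Pow(Z, -1), Add(-30, h)) (Function('J')(Z, h) = Mul(Add(h, -30), Pow(Add(Z, Z), -1)) = Mul(Add(-30, h), Pow(Mul(2, Z), -1)) = Mul(Add(-30, h), Mul(Rational(1, 2), Pow(Z, -1))) = Mul(Rational(1, 2), Pow(Z, -1), Add(-30, h)))
Function('a')(E) = Add(-4, Mul(-1, E)) (Function('a')(E) = Add(Add(-1, Add(3, Mul(-1, 6))), Mul(-1, E)) = Add(Add(-1, Add(3, -6)), Mul(-1, E)) = Add(Add(-1, -3), Mul(-1, E)) = Add(-4, Mul(-1, E)))
Add(Mul(Function('J')(8, -26), Function('a')(Pow(Add(5, 6), 2))), -1224) = Add(Mul(Mul(Rational(1, 2), Pow(8, -1), Add(-30, -26)), Add(-4, Mul(-1, Pow(Add(5, 6), 2)))), -1224) = Add(Mul(Mul(Rational(1, 2), Rational(1, 8), -56), Add(-4, Mul(-1, Pow(11, 2)))), -1224) = Add(Mul(Rational(-7, 2), Add(-4, Mul(-1, 121))), -1224) = Add(Mul(Rational(-7, 2), Add(-4, -121)), -1224) = Add(Mul(Rational(-7, 2), -125), -1224) = Add(Rational(875, 2), -1224) = Rational(-1573, 2)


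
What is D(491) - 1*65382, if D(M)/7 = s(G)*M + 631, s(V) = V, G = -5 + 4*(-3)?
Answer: -119394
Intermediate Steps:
G = -17 (G = -5 - 12 = -17)
D(M) = 4417 - 119*M (D(M) = 7*(-17*M + 631) = 7*(631 - 17*M) = 4417 - 119*M)
D(491) - 1*65382 = (4417 - 119*491) - 1*65382 = (4417 - 58429) - 65382 = -54012 - 65382 = -119394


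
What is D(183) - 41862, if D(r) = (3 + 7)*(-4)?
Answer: -41902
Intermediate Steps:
D(r) = -40 (D(r) = 10*(-4) = -40)
D(183) - 41862 = -40 - 41862 = -41902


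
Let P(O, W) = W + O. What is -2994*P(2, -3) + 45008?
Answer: 48002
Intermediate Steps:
P(O, W) = O + W
-2994*P(2, -3) + 45008 = -2994*(2 - 3) + 45008 = -2994*(-1) + 45008 = 2994 + 45008 = 48002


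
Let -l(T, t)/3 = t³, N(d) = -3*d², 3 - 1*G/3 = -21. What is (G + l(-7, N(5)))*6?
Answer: 7594182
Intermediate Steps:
G = 72 (G = 9 - 3*(-21) = 9 + 63 = 72)
l(T, t) = -3*t³
(G + l(-7, N(5)))*6 = (72 - 3*(-3*5²)³)*6 = (72 - 3*(-3*25)³)*6 = (72 - 3*(-75)³)*6 = (72 - 3*(-421875))*6 = (72 + 1265625)*6 = 1265697*6 = 7594182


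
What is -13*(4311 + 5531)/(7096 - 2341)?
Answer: -127946/4755 ≈ -26.908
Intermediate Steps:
-13*(4311 + 5531)/(7096 - 2341) = -127946/4755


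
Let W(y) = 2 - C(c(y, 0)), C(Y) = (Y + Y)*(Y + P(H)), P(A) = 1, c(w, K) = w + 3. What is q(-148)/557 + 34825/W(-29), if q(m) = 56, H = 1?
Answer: -19324837/722986 ≈ -26.729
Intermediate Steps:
c(w, K) = 3 + w
C(Y) = 2*Y*(1 + Y) (C(Y) = (Y + Y)*(Y + 1) = (2*Y)*(1 + Y) = 2*Y*(1 + Y))
W(y) = 2 - 2*(3 + y)*(4 + y) (W(y) = 2 - 2*(3 + y)*(1 + (3 + y)) = 2 - 2*(3 + y)*(4 + y))
q(-148)/557 + 34825/W(-29) = 56/557 + 34825/(2 - 2*(3 - 29)*(4 - 29)) = 56*(1/557) + 34825/(2 - 2*(-26)*(-25)) = 56/557 + 34825/(2 - 1300) = 56/557 + 34825/(-1298) = 56/557 + 34825*(-1/1298) = 56/557 - 34825/1298 = -19324837/722986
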